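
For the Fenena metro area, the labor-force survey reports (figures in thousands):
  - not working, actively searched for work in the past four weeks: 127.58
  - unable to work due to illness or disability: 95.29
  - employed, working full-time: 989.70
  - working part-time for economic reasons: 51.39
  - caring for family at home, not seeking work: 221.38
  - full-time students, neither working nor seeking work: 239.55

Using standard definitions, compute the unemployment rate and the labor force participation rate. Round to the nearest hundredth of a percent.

Unemployment rate ≈ 10.92%; labor force participation rate ≈ 67.75%.

Employed = 989.70 + 51.39 = 1,041.09 thousand (anyone who worked, including part-time for economic reasons, counts as employed).
Unemployed = 127.58 thousand.
Labor force = 1,041.09 + 127.58 = 1,168.67 thousand.
Not in labor force = 95.29 + 221.38 + 239.55 = 556.22 thousand (those not working and not actively searching are outside the labor force).
Civilian working-age population = 1,168.67 + 556.22 = 1,724.89 thousand.
Unemployment rate = 127.58 / 1,168.67 = 10.92%.
Labor force participation rate = 1,168.67 / 1,724.89 = 67.75%.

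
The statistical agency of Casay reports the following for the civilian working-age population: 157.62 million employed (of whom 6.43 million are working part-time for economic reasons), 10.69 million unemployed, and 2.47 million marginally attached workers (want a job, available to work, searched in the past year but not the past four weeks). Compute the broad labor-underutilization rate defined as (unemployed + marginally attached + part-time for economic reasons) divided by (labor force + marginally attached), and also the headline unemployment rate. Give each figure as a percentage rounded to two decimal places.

Labor force = 157.62 + 10.69 = 168.31 million.
Numerator = 10.69 + 2.47 + 6.43 = 19.59 million.
Denominator = 168.31 + 2.47 = 170.78 million.
Broad rate = 19.59 / 170.78 = 11.47%.
Headline unemployment rate = 10.69 / 168.31 = 6.35%.

Broad underutilization rate ≈ 11.47%; headline unemployment rate ≈ 6.35%.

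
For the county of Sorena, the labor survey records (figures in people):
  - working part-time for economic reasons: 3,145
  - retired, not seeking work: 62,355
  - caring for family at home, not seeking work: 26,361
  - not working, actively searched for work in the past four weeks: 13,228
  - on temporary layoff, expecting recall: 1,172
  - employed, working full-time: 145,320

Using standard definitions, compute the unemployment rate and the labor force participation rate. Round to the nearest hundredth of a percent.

Unemployment rate ≈ 8.84%; labor force participation rate ≈ 64.74%.

Employed = 3,145 + 145,320 = 148,465 (anyone who worked, including part-time for economic reasons, counts as employed).
Unemployed = 13,228 + 1,172 = 14,400 (jobless and actively searching, or on temporary layoff).
Labor force = 148,465 + 14,400 = 162,865.
Not in labor force = 62,355 + 26,361 = 88,716 (those not working and not actively searching are outside the labor force).
Civilian working-age population = 162,865 + 88,716 = 251,581.
Unemployment rate = 14,400 / 162,865 = 8.84%.
Labor force participation rate = 162,865 / 251,581 = 64.74%.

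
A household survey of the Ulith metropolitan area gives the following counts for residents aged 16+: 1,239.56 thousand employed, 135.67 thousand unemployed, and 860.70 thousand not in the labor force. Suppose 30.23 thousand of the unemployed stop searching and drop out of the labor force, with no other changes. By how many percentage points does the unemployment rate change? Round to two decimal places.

The unemployment rate changes by −2.03 percentage points.

Initially, labor force = 1,239.56 + 135.67 = 1,375.23 thousand, so u = 135.67/1,375.23 = 9.87%.
After the change, unemployed and labor force both fall by 30.23 → E = 1,239.56, U = 105.44, labor force = 1,345.00 thousand.
New unemployment rate = 105.44 / 1,345.00 = 7.84%.
Change = 7.84% − 9.87% = −2.03 percentage points.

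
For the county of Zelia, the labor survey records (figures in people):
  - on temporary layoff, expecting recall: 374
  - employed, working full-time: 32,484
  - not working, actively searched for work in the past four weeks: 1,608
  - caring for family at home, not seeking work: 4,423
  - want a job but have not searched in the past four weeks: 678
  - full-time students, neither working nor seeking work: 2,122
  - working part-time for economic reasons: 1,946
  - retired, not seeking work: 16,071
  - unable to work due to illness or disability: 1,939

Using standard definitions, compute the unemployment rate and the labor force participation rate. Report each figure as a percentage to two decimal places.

Employed = 32,484 + 1,946 = 34,430 (anyone who worked, including part-time for economic reasons, counts as employed).
Unemployed = 374 + 1,608 = 1,982 (jobless and actively searching, or on temporary layoff).
Labor force = 34,430 + 1,982 = 36,412.
Not in labor force = 4,423 + 678 + 2,122 + 16,071 + 1,939 = 25,233 (those not working and not actively searching are outside the labor force — including those who want a job but have given up searching).
Civilian working-age population = 36,412 + 25,233 = 61,645.
Unemployment rate = 1,982 / 36,412 = 5.44%.
Labor force participation rate = 36,412 / 61,645 = 59.07%.

Unemployment rate ≈ 5.44%; labor force participation rate ≈ 59.07%.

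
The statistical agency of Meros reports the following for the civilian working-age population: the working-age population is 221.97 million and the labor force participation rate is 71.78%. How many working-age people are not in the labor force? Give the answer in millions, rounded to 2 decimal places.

About 62.64 million are not in the labor force.

Share not in the labor force = 1 − 0.7178 = 0.2822.
Not in labor force = 0.2822 × 221.97 ≈ 62.64 million.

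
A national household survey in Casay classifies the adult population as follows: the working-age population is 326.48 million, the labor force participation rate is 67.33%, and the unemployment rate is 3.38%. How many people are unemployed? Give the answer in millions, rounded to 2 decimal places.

About 7.43 million are unemployed.

Labor force = 0.6733 × 326.48 = 219.82 million.
Unemployed = 0.0338 × 219.82 ≈ 7.43 million.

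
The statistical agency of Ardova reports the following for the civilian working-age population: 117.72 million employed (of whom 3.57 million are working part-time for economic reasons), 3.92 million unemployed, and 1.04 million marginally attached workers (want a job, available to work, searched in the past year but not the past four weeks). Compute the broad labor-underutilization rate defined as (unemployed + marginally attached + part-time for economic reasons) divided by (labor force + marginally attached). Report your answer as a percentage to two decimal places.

Labor force = 117.72 + 3.92 = 121.64 million.
Numerator = 3.92 + 1.04 + 3.57 = 8.53 million.
Denominator = 121.64 + 1.04 = 122.68 million.
Broad rate = 8.53 / 122.68 = 6.95%.

Broad underutilization rate ≈ 6.95%.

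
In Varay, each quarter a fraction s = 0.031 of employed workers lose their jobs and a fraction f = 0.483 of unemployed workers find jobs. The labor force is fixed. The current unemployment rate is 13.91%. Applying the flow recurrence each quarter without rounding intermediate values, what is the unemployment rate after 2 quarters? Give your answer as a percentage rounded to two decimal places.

Unemployment rate after two quarters ≈ 7.89%.

With a fixed labor force, u_{t+1} = u_t + s·(1−u_t) − f·u_t = u_t·(1−s−f) + s.
Here 1−s−f = 0.486 and s = 0.031.
u_1 = 0.139100 × 0.486 + 0.031 = 0.098603.
u_2 = 0.098603 × 0.486 + 0.031 = 0.078921.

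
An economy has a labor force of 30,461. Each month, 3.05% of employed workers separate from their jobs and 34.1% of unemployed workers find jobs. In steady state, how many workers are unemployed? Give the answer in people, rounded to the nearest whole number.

About 2,501 are unemployed in steady state.

Steady-state unemployment rate u* = s/(s+f) = 3.05/(3.05+34.1) = 0.082100.
Unemployed = u* × labor force = 0.082100 × 30,461 ≈ 2,501.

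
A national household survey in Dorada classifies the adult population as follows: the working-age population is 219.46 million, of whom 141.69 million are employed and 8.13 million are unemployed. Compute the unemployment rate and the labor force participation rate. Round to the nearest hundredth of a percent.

Labor force = employed + unemployed = 141.69 + 8.13 = 149.82 million.
Unemployment rate = 8.13 / 149.82 = 5.43%.
Labor force participation rate = 149.82 / 219.46 = 68.27%.

Unemployment rate ≈ 5.43%; labor force participation rate ≈ 68.27%.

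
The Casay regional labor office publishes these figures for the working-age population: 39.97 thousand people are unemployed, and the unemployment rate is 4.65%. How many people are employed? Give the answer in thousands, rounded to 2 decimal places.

About 819.60 thousand are employed.

Labor force = U / u = 39.97 / 0.0465 ≈ 859.57 thousand.
Employed = labor force − unemployed = 859.57 − 39.97 = 819.60 thousand.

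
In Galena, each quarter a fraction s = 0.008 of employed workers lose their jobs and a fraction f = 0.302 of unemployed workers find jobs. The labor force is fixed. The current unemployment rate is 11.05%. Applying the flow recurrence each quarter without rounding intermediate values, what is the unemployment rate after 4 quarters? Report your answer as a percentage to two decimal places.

Unemployment rate after four quarters ≈ 4.50%.

With a fixed labor force, u_{t+1} = u_t + s·(1−u_t) − f·u_t = u_t·(1−s−f) + s.
Here 1−s−f = 0.690 and s = 0.008.
u_1 = 0.110500 × 0.690 + 0.008 = 0.084245.
u_2 = 0.084245 × 0.690 + 0.008 = 0.066129.
u_3 = 0.066129 × 0.690 + 0.008 = 0.053629.
u_4 = 0.053629 × 0.690 + 0.008 = 0.045004.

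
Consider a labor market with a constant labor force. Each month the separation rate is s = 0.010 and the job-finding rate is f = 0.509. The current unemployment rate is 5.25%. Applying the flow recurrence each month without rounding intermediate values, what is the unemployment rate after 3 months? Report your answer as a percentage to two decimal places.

With a fixed labor force, u_{t+1} = u_t + s·(1−u_t) − f·u_t = u_t·(1−s−f) + s.
Here 1−s−f = 0.481 and s = 0.010.
u_1 = 0.052500 × 0.481 + 0.010 = 0.035252.
u_2 = 0.035252 × 0.481 + 0.010 = 0.026956.
u_3 = 0.026956 × 0.481 + 0.010 = 0.022966.

Unemployment rate after three months ≈ 2.30%.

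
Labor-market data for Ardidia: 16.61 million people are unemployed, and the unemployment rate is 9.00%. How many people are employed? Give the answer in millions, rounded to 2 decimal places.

Labor force = U / u = 16.61 / 0.0900 ≈ 184.56 million.
Employed = labor force − unemployed = 184.56 − 16.61 = 167.95 million.

About 167.95 million are employed.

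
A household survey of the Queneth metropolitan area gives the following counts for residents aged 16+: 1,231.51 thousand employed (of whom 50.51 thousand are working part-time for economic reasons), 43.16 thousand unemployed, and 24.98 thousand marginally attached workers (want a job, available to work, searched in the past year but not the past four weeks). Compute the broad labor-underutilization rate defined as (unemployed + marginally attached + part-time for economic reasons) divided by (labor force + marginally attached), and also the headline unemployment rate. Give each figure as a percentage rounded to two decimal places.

Broad underutilization rate ≈ 9.13%; headline unemployment rate ≈ 3.39%.

Labor force = 1,231.51 + 43.16 = 1,274.67 thousand.
Numerator = 43.16 + 24.98 + 50.51 = 118.65 thousand.
Denominator = 1,274.67 + 24.98 = 1,299.65 thousand.
Broad rate = 118.65 / 1,299.65 = 9.13%.
Headline unemployment rate = 43.16 / 1,274.67 = 3.39%.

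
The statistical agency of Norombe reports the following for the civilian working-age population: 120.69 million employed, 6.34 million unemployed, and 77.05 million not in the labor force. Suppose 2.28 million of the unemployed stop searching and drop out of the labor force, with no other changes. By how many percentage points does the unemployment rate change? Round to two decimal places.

The unemployment rate changes by −1.74 percentage points.

Initially, labor force = 120.69 + 6.34 = 127.03 million, so u = 6.34/127.03 = 4.99%.
After the change, unemployed and labor force both fall by 2.28 → E = 120.69, U = 4.06, labor force = 124.75 million.
New unemployment rate = 4.06 / 124.75 = 3.25%.
Change = 3.25% − 4.99% = −1.74 percentage points.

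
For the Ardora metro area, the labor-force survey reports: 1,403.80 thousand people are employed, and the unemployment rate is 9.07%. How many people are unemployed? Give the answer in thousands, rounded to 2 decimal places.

About 140.02 thousand are unemployed.

Let U be the number unemployed. The labor force is E + U, and U/(E+U) = 0.0907.
So U = 0.0907 × 1,403.80 / (1 − 0.0907) = 127.3247 / 0.9093 ≈ 140.02 thousand.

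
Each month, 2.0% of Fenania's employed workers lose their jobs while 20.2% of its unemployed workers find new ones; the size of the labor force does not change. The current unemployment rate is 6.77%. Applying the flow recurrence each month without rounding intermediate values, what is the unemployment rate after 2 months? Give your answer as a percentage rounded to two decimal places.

With a fixed labor force, u_{t+1} = u_t + s·(1−u_t) − f·u_t = u_t·(1−s−f) + s.
Here 1−s−f = 0.778 and s = 0.020.
u_1 = 0.067700 × 0.778 + 0.020 = 0.072671.
u_2 = 0.072671 × 0.778 + 0.020 = 0.076538.

Unemployment rate after two months ≈ 7.65%.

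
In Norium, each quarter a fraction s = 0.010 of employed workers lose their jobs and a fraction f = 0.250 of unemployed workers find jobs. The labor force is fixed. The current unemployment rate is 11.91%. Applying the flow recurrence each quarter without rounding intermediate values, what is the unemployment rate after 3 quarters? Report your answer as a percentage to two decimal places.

With a fixed labor force, u_{t+1} = u_t + s·(1−u_t) − f·u_t = u_t·(1−s−f) + s.
Here 1−s−f = 0.740 and s = 0.010.
u_1 = 0.119100 × 0.740 + 0.010 = 0.098134.
u_2 = 0.098134 × 0.740 + 0.010 = 0.082619.
u_3 = 0.082619 × 0.740 + 0.010 = 0.071138.

Unemployment rate after three quarters ≈ 7.11%.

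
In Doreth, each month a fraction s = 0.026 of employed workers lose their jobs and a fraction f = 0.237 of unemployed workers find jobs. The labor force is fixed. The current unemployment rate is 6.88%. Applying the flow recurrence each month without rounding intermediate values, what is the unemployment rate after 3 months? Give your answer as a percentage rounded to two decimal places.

Unemployment rate after three months ≈ 8.68%.

With a fixed labor force, u_{t+1} = u_t + s·(1−u_t) − f·u_t = u_t·(1−s−f) + s.
Here 1−s−f = 0.737 and s = 0.026.
u_1 = 0.068800 × 0.737 + 0.026 = 0.076706.
u_2 = 0.076706 × 0.737 + 0.026 = 0.082532.
u_3 = 0.082532 × 0.737 + 0.026 = 0.086826.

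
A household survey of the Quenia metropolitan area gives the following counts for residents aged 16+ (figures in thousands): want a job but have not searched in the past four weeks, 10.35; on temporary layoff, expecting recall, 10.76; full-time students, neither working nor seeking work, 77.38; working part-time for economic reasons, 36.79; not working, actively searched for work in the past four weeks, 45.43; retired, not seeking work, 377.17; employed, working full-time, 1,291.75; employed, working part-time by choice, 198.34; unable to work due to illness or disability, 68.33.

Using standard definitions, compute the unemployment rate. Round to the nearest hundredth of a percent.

Unemployment rate ≈ 3.55%.

Employed = 36.79 + 1,291.75 + 198.34 = 1,526.88 thousand (anyone who worked, including part-time for economic reasons, counts as employed).
Unemployed = 10.76 + 45.43 = 56.19 thousand (jobless and actively searching, or on temporary layoff).
Labor force = 1,526.88 + 56.19 = 1,583.07 thousand.
Unemployment rate = 56.19 / 1,583.07 = 3.55%.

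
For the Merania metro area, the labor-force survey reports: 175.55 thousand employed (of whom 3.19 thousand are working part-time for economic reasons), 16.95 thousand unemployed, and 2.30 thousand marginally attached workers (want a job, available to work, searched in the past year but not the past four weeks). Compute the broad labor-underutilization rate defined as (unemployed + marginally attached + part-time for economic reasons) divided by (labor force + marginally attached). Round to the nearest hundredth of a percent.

Broad underutilization rate ≈ 11.52%.

Labor force = 175.55 + 16.95 = 192.50 thousand.
Numerator = 16.95 + 2.30 + 3.19 = 22.44 thousand.
Denominator = 192.50 + 2.30 = 194.80 thousand.
Broad rate = 22.44 / 194.80 = 11.52%.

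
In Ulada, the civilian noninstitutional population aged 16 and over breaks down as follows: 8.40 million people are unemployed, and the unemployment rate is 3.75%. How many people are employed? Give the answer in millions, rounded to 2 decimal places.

About 215.60 million are employed.

Labor force = U / u = 8.40 / 0.0375 ≈ 224.00 million.
Employed = labor force − unemployed = 224.00 − 8.40 = 215.60 million.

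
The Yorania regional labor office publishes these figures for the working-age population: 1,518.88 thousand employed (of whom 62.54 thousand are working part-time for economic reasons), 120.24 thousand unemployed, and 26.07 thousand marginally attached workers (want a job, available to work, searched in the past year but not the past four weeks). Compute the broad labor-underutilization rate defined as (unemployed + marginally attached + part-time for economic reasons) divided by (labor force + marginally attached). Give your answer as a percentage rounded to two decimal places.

Broad underutilization rate ≈ 12.54%.

Labor force = 1,518.88 + 120.24 = 1,639.12 thousand.
Numerator = 120.24 + 26.07 + 62.54 = 208.85 thousand.
Denominator = 1,639.12 + 26.07 = 1,665.19 thousand.
Broad rate = 208.85 / 1,665.19 = 12.54%.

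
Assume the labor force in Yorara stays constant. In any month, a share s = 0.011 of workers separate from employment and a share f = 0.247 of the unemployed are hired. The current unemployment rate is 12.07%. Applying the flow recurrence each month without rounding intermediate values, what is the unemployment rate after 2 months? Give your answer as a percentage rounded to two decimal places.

With a fixed labor force, u_{t+1} = u_t + s·(1−u_t) − f·u_t = u_t·(1−s−f) + s.
Here 1−s−f = 0.742 and s = 0.011.
u_1 = 0.120700 × 0.742 + 0.011 = 0.100559.
u_2 = 0.100559 × 0.742 + 0.011 = 0.085615.

Unemployment rate after two months ≈ 8.56%.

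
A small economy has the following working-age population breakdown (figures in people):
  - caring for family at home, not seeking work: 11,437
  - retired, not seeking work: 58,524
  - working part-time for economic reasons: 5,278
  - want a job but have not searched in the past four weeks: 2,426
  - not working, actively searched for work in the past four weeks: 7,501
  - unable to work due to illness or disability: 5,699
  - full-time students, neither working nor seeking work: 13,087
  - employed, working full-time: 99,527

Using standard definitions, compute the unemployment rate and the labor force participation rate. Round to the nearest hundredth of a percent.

Unemployment rate ≈ 6.68%; labor force participation rate ≈ 55.19%.

Employed = 5,278 + 99,527 = 104,805 (anyone who worked, including part-time for economic reasons, counts as employed).
Unemployed = 7,501.
Labor force = 104,805 + 7,501 = 112,306.
Not in labor force = 11,437 + 58,524 + 2,426 + 5,699 + 13,087 = 91,173 (those not working and not actively searching are outside the labor force — including those who want a job but have given up searching).
Civilian working-age population = 112,306 + 91,173 = 203,479.
Unemployment rate = 7,501 / 112,306 = 6.68%.
Labor force participation rate = 112,306 / 203,479 = 55.19%.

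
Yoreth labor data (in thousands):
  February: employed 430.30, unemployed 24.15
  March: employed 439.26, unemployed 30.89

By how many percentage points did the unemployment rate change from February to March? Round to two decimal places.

February: labor force = 430.30 + 24.15 = 454.45; u = 24.15/454.45 = 5.31%.
March: labor force = 439.26 + 30.89 = 470.15; u = 30.89/470.15 = 6.57%.
Change = 6.57% − 5.31% = +1.26 pp.

The unemployment rate changed by +1.26 percentage points.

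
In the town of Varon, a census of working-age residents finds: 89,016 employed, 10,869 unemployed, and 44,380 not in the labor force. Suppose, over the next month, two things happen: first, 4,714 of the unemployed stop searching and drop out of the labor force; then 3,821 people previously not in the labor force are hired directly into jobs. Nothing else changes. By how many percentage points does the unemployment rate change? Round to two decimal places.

Initially, labor force = 89,016 + 10,869 = 99,885, so u = 10,869/99,885 = 10.88%.
After the first change, unemployed and labor force both fall by 4,714 → E = 89,016, U = 6,155, labor force = 95,171.
After the second change, employed and labor force both rise by 3,821; unemployed unchanged → E = 92,837, U = 6,155, labor force = 98,992.
New unemployment rate = 6,155 / 98,992 = 6.22%.
Change = 6.22% − 10.88% = −4.66 percentage points.

The unemployment rate changes by −4.66 percentage points.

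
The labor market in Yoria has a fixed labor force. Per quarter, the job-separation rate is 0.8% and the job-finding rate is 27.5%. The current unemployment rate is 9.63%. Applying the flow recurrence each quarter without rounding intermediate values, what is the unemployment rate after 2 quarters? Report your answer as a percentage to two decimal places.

Unemployment rate after two quarters ≈ 6.32%.

With a fixed labor force, u_{t+1} = u_t + s·(1−u_t) − f·u_t = u_t·(1−s−f) + s.
Here 1−s−f = 0.717 and s = 0.008.
u_1 = 0.096300 × 0.717 + 0.008 = 0.077047.
u_2 = 0.077047 × 0.717 + 0.008 = 0.063243.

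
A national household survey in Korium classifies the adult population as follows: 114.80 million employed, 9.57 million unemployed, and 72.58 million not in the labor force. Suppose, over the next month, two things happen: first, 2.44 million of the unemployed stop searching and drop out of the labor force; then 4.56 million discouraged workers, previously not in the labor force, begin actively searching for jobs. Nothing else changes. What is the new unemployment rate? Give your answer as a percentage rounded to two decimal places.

Initially, labor force = 114.80 + 9.57 = 124.37 million, so u = 9.57/124.37 = 7.69%.
After the first change, unemployed and labor force both fall by 2.44 → E = 114.80, U = 7.13, labor force = 121.93 million.
After the second change, unemployed and labor force both rise by 4.56 → E = 114.80, U = 11.69, labor force = 126.49 million.
New unemployment rate = 11.69 / 126.49 = 9.24%.

New unemployment rate ≈ 9.24%.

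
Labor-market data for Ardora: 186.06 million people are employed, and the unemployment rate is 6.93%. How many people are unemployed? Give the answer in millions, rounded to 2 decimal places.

Let U be the number unemployed. The labor force is E + U, and U/(E+U) = 0.0693.
So U = 0.0693 × 186.06 / (1 − 0.0693) = 12.8940 / 0.9307 ≈ 13.85 million.

About 13.85 million are unemployed.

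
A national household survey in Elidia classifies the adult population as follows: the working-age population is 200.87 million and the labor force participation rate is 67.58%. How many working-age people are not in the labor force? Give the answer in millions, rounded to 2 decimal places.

Share not in the labor force = 1 − 0.6758 = 0.3242.
Not in labor force = 0.3242 × 200.87 ≈ 65.12 million.

About 65.12 million are not in the labor force.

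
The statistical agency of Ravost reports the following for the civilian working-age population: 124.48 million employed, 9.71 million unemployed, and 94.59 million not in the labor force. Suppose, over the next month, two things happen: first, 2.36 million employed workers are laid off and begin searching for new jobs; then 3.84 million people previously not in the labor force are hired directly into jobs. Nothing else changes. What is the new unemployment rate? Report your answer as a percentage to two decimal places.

New unemployment rate ≈ 8.74%.

Initially, labor force = 124.48 + 9.71 = 134.19 million, so u = 9.71/134.19 = 7.24%.
After the first change, employed falls and unemployed rises by 2.36; labor force unchanged → E = 122.12, U = 12.07, labor force = 134.19 million.
After the second change, employed and labor force both rise by 3.84; unemployed unchanged → E = 125.96, U = 12.07, labor force = 138.03 million.
New unemployment rate = 12.07 / 138.03 = 8.74%.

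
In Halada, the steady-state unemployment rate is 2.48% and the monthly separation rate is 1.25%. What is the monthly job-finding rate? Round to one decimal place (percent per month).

From u* = s/(s+f): f = s·(1−u)/u.
f = 1.25 × (1 − 0.0248) / 0.0248 = 1.2190 / 0.0248 ≈ 49.2% per month.

Job-finding rate ≈ 49.2% per month.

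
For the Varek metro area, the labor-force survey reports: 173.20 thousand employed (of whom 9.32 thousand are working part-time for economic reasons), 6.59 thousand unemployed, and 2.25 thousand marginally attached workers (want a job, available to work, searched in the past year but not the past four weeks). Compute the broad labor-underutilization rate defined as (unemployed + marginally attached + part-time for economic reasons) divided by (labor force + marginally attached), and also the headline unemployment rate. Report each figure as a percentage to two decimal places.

Broad underutilization rate ≈ 9.98%; headline unemployment rate ≈ 3.67%.

Labor force = 173.20 + 6.59 = 179.79 thousand.
Numerator = 6.59 + 2.25 + 9.32 = 18.16 thousand.
Denominator = 179.79 + 2.25 = 182.04 thousand.
Broad rate = 18.16 / 182.04 = 9.98%.
Headline unemployment rate = 6.59 / 179.79 = 3.67%.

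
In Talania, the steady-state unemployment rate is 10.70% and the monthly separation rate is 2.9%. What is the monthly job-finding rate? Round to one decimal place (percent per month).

From u* = s/(s+f): f = s·(1−u)/u.
f = 2.9 × (1 − 0.1070) / 0.1070 = 2.5897 / 0.1070 ≈ 24.2% per month.

Job-finding rate ≈ 24.2% per month.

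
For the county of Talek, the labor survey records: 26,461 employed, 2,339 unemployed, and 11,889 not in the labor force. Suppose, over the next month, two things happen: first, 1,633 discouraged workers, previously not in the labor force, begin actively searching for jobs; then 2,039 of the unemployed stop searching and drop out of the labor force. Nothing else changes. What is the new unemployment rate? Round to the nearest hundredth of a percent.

Initially, labor force = 26,461 + 2,339 = 28,800, so u = 2,339/28,800 = 8.12%.
After the first change, unemployed and labor force both rise by 1,633 → E = 26,461, U = 3,972, labor force = 30,433.
After the second change, unemployed and labor force both fall by 2,039 → E = 26,461, U = 1,933, labor force = 28,394.
New unemployment rate = 1,933 / 28,394 = 6.81%.

New unemployment rate ≈ 6.81%.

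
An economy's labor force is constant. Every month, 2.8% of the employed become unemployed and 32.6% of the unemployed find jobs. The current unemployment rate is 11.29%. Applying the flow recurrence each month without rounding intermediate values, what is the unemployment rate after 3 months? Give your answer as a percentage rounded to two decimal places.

Unemployment rate after three months ≈ 8.82%.

With a fixed labor force, u_{t+1} = u_t + s·(1−u_t) − f·u_t = u_t·(1−s−f) + s.
Here 1−s−f = 0.646 and s = 0.028.
u_1 = 0.112900 × 0.646 + 0.028 = 0.100933.
u_2 = 0.100933 × 0.646 + 0.028 = 0.093203.
u_3 = 0.093203 × 0.646 + 0.028 = 0.088209.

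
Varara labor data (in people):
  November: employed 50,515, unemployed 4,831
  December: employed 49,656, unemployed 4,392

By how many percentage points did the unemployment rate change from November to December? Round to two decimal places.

The unemployment rate changed by −0.60 percentage points.

November: labor force = 50,515 + 4,831 = 55,346; u = 4,831/55,346 = 8.73%.
December: labor force = 49,656 + 4,392 = 54,048; u = 4,392/54,048 = 8.13%.
Change = 8.13% − 8.73% = −0.60 pp.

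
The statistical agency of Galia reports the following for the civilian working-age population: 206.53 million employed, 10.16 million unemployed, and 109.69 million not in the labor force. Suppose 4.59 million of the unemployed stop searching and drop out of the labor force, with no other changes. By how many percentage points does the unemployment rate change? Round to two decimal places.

The unemployment rate changes by −2.06 percentage points.

Initially, labor force = 206.53 + 10.16 = 216.69 million, so u = 10.16/216.69 = 4.69%.
After the change, unemployed and labor force both fall by 4.59 → E = 206.53, U = 5.57, labor force = 212.10 million.
New unemployment rate = 5.57 / 212.10 = 2.63%.
Change = 2.63% − 4.69% = −2.06 percentage points.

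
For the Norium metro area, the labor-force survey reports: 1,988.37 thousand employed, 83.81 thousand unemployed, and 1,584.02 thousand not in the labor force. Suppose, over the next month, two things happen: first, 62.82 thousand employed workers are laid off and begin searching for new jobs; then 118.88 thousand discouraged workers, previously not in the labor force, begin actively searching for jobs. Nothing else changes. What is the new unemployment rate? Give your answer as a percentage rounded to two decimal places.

Initially, labor force = 1,988.37 + 83.81 = 2,072.18 thousand, so u = 83.81/2,072.18 = 4.04%.
After the first change, employed falls and unemployed rises by 62.82; labor force unchanged → E = 1,925.55, U = 146.63, labor force = 2,072.18 thousand.
After the second change, unemployed and labor force both rise by 118.88 → E = 1,925.55, U = 265.51, labor force = 2,191.06 thousand.
New unemployment rate = 265.51 / 2,191.06 = 12.12%.

New unemployment rate ≈ 12.12%.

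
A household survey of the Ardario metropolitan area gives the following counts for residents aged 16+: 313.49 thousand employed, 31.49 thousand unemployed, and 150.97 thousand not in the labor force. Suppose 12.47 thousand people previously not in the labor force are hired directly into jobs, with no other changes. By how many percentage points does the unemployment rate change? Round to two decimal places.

The unemployment rate changes by −0.32 percentage points.

Initially, labor force = 313.49 + 31.49 = 344.98 thousand, so u = 31.49/344.98 = 9.13%.
After the change, employed and labor force both rise by 12.47; unemployed unchanged → E = 325.96, U = 31.49, labor force = 357.45 thousand.
New unemployment rate = 31.49 / 357.45 = 8.81%.
Change = 8.81% − 9.13% = −0.32 percentage points.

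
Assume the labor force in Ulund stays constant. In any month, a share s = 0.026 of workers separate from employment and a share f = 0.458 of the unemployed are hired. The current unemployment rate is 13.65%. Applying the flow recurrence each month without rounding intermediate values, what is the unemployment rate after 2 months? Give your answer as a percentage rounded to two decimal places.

Unemployment rate after two months ≈ 7.58%.

With a fixed labor force, u_{t+1} = u_t + s·(1−u_t) − f·u_t = u_t·(1−s−f) + s.
Here 1−s−f = 0.516 and s = 0.026.
u_1 = 0.136500 × 0.516 + 0.026 = 0.096434.
u_2 = 0.096434 × 0.516 + 0.026 = 0.075760.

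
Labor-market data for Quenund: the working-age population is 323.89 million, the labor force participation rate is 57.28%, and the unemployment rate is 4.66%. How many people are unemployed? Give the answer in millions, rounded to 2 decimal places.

About 8.65 million are unemployed.

Labor force = 0.5728 × 323.89 = 185.52 million.
Unemployed = 0.0466 × 185.52 ≈ 8.65 million.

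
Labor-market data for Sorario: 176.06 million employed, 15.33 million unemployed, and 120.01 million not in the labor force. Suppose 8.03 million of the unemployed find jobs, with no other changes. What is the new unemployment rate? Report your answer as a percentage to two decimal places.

New unemployment rate ≈ 3.81%.

Initially, labor force = 176.06 + 15.33 = 191.39 million, so u = 15.33/191.39 = 8.01%.
After the change, unemployed falls and employed rises by 8.03; labor force unchanged → E = 184.09, U = 7.30, labor force = 191.39 million.
New unemployment rate = 7.30 / 191.39 = 3.81%.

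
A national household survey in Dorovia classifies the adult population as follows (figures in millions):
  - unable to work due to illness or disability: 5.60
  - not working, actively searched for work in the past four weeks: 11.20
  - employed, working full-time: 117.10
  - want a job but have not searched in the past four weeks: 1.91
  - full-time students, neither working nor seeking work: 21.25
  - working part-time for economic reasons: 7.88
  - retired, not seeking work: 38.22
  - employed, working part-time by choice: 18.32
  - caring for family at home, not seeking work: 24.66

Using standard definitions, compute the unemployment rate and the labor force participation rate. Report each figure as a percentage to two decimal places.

Unemployment rate ≈ 7.25%; labor force participation rate ≈ 62.77%.

Employed = 117.10 + 7.88 + 18.32 = 143.30 million (anyone who worked, including part-time for economic reasons, counts as employed).
Unemployed = 11.20 million.
Labor force = 143.30 + 11.20 = 154.50 million.
Not in labor force = 5.60 + 1.91 + 21.25 + 38.22 + 24.66 = 91.64 million (those not working and not actively searching are outside the labor force — including those who want a job but have given up searching).
Civilian working-age population = 154.50 + 91.64 = 246.14 million.
Unemployment rate = 11.20 / 154.50 = 7.25%.
Labor force participation rate = 154.50 / 246.14 = 62.77%.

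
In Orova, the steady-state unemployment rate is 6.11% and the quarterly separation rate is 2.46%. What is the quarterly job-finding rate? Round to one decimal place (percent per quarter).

From u* = s/(s+f): f = s·(1−u)/u.
f = 2.46 × (1 − 0.0611) / 0.0611 = 2.3097 / 0.0611 ≈ 37.8% per quarter.

Job-finding rate ≈ 37.8% per quarter.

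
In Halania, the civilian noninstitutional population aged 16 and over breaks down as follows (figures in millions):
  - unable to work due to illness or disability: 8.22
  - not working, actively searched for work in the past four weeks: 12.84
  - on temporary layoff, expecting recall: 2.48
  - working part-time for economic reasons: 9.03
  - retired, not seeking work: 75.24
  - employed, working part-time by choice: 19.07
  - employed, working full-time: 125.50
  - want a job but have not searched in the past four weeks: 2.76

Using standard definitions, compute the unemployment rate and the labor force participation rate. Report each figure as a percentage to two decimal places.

Employed = 9.03 + 19.07 + 125.50 = 153.60 million (anyone who worked, including part-time for economic reasons, counts as employed).
Unemployed = 12.84 + 2.48 = 15.32 million (jobless and actively searching, or on temporary layoff).
Labor force = 153.60 + 15.32 = 168.92 million.
Not in labor force = 8.22 + 75.24 + 2.76 = 86.22 million (those not working and not actively searching are outside the labor force — including those who want a job but have given up searching).
Civilian working-age population = 168.92 + 86.22 = 255.14 million.
Unemployment rate = 15.32 / 168.92 = 9.07%.
Labor force participation rate = 168.92 / 255.14 = 66.21%.

Unemployment rate ≈ 9.07%; labor force participation rate ≈ 66.21%.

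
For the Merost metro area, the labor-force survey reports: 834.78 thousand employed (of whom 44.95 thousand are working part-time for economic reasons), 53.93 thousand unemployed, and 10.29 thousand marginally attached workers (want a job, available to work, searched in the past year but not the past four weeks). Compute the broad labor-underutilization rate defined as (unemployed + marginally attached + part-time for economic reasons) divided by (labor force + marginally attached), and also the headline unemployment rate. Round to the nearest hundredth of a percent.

Broad underutilization rate ≈ 12.14%; headline unemployment rate ≈ 6.07%.

Labor force = 834.78 + 53.93 = 888.71 thousand.
Numerator = 53.93 + 10.29 + 44.95 = 109.17 thousand.
Denominator = 888.71 + 10.29 = 899.00 thousand.
Broad rate = 109.17 / 899.00 = 12.14%.
Headline unemployment rate = 53.93 / 888.71 = 6.07%.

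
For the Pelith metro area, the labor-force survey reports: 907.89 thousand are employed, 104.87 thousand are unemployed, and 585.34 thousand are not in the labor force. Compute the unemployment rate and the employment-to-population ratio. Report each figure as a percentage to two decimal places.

Labor force = employed + unemployed = 907.89 + 104.87 = 1,012.76 thousand.
Working-age population = 1,012.76 + 585.34 = 1,598.10 thousand.
Unemployment rate = 104.87 / 1,012.76 = 10.35%.
Employment-population ratio = 907.89 / 1,598.10 = 56.81%.

Unemployment rate ≈ 10.35%; employment-population ratio ≈ 56.81%.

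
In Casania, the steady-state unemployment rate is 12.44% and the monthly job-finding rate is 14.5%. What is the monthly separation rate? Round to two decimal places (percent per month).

From u* = s/(s+f): s = u·f/(1−u).
s = 0.1244 × 14.5 / (1 − 0.1244) = 1.8038 / 0.8756 ≈ 2.06% per month.

Separation rate ≈ 2.06% per month.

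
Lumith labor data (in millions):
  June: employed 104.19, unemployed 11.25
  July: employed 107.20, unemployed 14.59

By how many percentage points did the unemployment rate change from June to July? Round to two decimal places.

The unemployment rate changed by +2.23 percentage points.

June: labor force = 104.19 + 11.25 = 115.44; u = 11.25/115.44 = 9.75%.
July: labor force = 107.20 + 14.59 = 121.79; u = 14.59/121.79 = 11.98%.
Change = 11.98% − 9.75% = +2.23 pp.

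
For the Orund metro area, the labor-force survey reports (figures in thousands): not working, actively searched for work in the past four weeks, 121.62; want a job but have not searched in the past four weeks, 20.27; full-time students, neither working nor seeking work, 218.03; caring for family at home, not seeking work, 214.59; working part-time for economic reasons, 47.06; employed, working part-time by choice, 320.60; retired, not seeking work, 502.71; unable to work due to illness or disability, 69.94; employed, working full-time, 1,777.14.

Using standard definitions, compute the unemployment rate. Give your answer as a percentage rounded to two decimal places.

Employed = 47.06 + 320.60 + 1,777.14 = 2,144.80 thousand (anyone who worked, including part-time for economic reasons, counts as employed).
Unemployed = 121.62 thousand.
Labor force = 2,144.80 + 121.62 = 2,266.42 thousand.
Unemployment rate = 121.62 / 2,266.42 = 5.37%.

Unemployment rate ≈ 5.37%.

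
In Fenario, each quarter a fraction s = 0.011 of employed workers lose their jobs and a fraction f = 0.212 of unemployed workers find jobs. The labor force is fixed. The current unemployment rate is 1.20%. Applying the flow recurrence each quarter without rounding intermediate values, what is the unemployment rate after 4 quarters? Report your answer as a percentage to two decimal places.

With a fixed labor force, u_{t+1} = u_t + s·(1−u_t) − f·u_t = u_t·(1−s−f) + s.
Here 1−s−f = 0.777 and s = 0.011.
u_1 = 0.012000 × 0.777 + 0.011 = 0.020324.
u_2 = 0.020324 × 0.777 + 0.011 = 0.026792.
u_3 = 0.026792 × 0.777 + 0.011 = 0.031817.
u_4 = 0.031817 × 0.777 + 0.011 = 0.035722.

Unemployment rate after four quarters ≈ 3.57%.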